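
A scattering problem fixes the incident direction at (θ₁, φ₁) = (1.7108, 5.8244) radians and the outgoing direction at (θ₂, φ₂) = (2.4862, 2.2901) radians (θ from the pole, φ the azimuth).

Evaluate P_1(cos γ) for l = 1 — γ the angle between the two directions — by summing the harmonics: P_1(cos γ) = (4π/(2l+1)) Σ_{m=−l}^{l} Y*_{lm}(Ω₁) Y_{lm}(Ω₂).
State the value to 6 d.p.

Addition theorem: P_1(cos γ) = (4π/3) Σ_m Y*_{lm}(Ω₁) Y_{lm}(Ω₂), m = −1…1:
  [-1]  conj(Y_{1,-1})(Ω₁) = 0.30674 - 0.15151j ; Y_{1,-1}(Ω₂) = -0.13874 - 0.15840j ; Δ = -0.06655 - 0.02757j
  [+0]  conj(Y_{1,0})(Ω₁) = -0.06818 + 0.00000j ; Y_{1,0}(Ω₂) = -0.38737 + 0.00000j ; Δ = 0.02641 + 0.00000j
  [+1]  conj(Y_{1,1})(Ω₁) = -0.30674 - 0.15151j ; Y_{1,1}(Ω₂) = 0.13874 - 0.15840j ; Δ = -0.06655 + 0.02757j
Accumulated sum -0.10670 + 0.00000j; after 4π/(2l+1) scaling, -0.44693 + 0.00000j ⇒ P_1 = -0.446932

-0.446932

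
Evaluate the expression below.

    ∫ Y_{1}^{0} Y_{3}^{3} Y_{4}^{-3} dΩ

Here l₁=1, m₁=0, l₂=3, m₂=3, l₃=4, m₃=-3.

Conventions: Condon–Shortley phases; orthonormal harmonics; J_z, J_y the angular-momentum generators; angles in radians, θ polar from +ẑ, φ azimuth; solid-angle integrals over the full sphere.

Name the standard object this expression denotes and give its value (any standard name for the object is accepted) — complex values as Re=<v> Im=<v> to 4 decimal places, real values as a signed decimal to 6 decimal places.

This is a Gaunt coefficient — the integral of a triple product of spherical harmonics over the sphere.
Checks pass: Σm=0; 8 even; l₃=4∈[2,4].
(2·1+1)(2·3+1)(2·4+1) = 189
Δ: 0! 2! 6! / 9! → 1/252
sum: t=0:+1/36 = 1/36
3j²(1 3 4; 0 0 0) = Δ·Π!·Σ² = 4/63  (sign +1)
sum: t=0:+1/720 = 1/720
3j²(1 3 4; 0 3 -3) = Δ·Π!·Σ² = 1/36  (sign -1)
combine: 4πI² = 189·4/63·1/36 = 1/3
take √, sign -1: I = -0.16286750

Gaunt coefficient, -0.162868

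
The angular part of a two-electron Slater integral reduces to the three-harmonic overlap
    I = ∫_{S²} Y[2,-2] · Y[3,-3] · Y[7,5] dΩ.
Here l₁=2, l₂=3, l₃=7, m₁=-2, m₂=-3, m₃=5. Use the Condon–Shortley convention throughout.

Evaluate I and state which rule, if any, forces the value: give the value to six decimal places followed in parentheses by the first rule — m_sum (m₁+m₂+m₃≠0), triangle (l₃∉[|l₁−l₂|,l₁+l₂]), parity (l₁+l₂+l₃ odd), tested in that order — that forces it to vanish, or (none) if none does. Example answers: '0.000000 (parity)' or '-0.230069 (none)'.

|2−3|≤7≤2+3 violated ⇒ I = 0

0.000000 (triangle)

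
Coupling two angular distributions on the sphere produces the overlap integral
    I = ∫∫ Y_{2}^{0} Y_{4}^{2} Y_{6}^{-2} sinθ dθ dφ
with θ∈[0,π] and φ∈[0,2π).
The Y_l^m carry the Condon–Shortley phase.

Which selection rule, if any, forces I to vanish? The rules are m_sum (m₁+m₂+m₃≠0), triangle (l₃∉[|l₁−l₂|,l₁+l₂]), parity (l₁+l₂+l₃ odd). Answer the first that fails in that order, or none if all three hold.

Σmᵢ = 0  ✓
l₃∈[|l₁−l₂|,l₁+l₂]=[2,6], have l₃=6  ✓
Σlᵢ = 12 ⇒ even  ✓

none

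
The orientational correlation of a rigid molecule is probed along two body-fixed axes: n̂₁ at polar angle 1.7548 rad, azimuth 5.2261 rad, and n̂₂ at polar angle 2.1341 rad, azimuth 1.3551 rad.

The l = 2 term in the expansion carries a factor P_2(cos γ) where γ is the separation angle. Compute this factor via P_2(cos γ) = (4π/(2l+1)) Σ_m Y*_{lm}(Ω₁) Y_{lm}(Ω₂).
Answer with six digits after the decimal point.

-0.091222

Expand P_2 via completeness: Σ_{m} conj(Y_{2,m}) at Ω₁ times Y_{2,m} at Ω₂ —
  term(m=-2) = (0.011520, 0.102447)   from Y*(Ω₁)=(-0.193028, -0.319570), Y(Ω₂)=(-0.250835, -0.115461)
  term(m=-1) = (-0.036137, -0.032301)   from Y*(Ω₁)=(-0.068289, 0.121028), Y(Ω₂)=(-0.074651, 0.340708)
  term(m=+0) = (0.012938, 0.000000)   from Y*(Ω₁)=(-0.283717, -0.000000), Y(Ω₂)=(-0.045602, 0.000000)
  term(m=+1) = (-0.036137, 0.032301)   from Y*(Ω₁)=(0.068289, 0.121028), Y(Ω₂)=(0.074651, 0.340708)
  term(m=+2) = (0.011520, -0.102447)   from Y*(Ω₁)=(-0.193028, 0.319570), Y(Ω₂)=(-0.250835, 0.115461)
Total Σ_m = (-0.036296, 0.000000). Multiply by 2.513274: (-0.091222, 0.000000). P_2(cos γ) = -0.091222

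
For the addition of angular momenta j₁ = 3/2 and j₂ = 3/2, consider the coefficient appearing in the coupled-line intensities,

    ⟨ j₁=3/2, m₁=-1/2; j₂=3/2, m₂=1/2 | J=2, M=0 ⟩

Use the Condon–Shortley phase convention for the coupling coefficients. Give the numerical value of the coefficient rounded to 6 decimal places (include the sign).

−√(1/4) ≈ -0.500000

triangle: 1!*2!*2!/6! = 4/720
(j±m)!: 1!*2!*2!*1!*2!*2! = 16
prefactor² = (2J+1)*Δ*N² = 4/9
  k=0: +1/(0!*1!*2!*2!*0!*0!) = 1/4
  k=1: −1/(1!*0!*1!*1!*1!*1!) = -1
Σ = -3/4  ⇒  CG² = 4/9*(-3/4)² = 1/4
CG = −√(1/4) = -0.500000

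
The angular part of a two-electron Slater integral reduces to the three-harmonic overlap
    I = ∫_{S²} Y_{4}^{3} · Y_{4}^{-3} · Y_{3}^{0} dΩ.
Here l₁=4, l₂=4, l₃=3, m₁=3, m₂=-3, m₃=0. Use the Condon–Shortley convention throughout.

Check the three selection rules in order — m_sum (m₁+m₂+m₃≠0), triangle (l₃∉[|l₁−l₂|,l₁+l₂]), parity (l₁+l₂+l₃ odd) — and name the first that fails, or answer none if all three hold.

Σmᵢ = 0  ✓
l₃∈[|l₁−l₂|,l₁+l₂]=[0,8], have l₃=3  ✓
Σlᵢ = 11 ⇒ odd  ✗

parity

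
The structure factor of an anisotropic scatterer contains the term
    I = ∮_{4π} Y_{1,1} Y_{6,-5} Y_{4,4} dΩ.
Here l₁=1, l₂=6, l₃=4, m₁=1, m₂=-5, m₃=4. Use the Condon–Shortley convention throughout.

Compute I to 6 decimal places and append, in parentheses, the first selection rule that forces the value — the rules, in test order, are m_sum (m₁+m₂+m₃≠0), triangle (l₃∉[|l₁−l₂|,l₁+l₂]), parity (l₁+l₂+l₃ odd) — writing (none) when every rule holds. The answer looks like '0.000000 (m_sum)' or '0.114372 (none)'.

0.000000 (triangle)

triangle: need 5≤l₃≤7, have 4; I=0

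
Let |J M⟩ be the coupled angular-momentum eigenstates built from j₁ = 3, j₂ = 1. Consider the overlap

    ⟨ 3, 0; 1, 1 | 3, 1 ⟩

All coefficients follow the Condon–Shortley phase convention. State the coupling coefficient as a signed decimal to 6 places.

−√(1/2) = -0.707107

j₁+j₂−J=1  J+j₁−j₂=5  J−j₁+j₂=1  j₁+j₂+J+1=8
(j₁±m₁, j₂±m₂, J±M) = (3,3,2,0,4,2)
P² = 72
sum k=1..1:
  [1] −1/12 = -1/12
S = -1/12
C² = P²·S² = 1/2 ; C = -0.707107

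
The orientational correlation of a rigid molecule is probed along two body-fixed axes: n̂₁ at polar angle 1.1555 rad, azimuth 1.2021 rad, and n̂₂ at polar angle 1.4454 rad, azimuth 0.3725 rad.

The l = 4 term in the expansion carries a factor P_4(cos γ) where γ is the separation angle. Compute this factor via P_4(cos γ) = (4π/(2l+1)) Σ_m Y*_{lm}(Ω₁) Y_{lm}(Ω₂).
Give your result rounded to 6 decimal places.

Term-by-term m-sum for l=4 (normalisation 4π/9 = 1.396263):
  term(m=-4) = -0.13093 - 0.02339j   from Y*(Ω₁)=0.02974 - 0.30876j, Y(Ω₂)=0.03461 - 0.42740j
  term(m=-3) = -0.04698 + 0.03592j   from Y*(Ω₁)=-0.34583 - 0.17337j, Y(Ω₂)=0.06695 - 0.13745j
  term(m=-2) = 0.00101 - 0.01141j   from Y*(Ω₁)=-0.02891 + 0.02626j, Y(Ω₂)=-0.21555 + 0.19881j
  term(m=-1) = 0.03723 + 0.04067j   from Y*(Ω₁)=-0.11711 - 0.30310j, Y(Ω₂)=-0.15805 + 0.06176j
  term(m=+0) = -0.02717 + 0.00000j   from Y*(Ω₁)=-0.10113 + 0.00000j, Y(Ω₂)=0.26862 + 0.00000j
  term(m=+1) = 0.03723 - 0.04067j   from Y*(Ω₁)=0.11711 - 0.30310j, Y(Ω₂)=0.15805 + 0.06176j
  term(m=+2) = 0.00101 + 0.01141j   from Y*(Ω₁)=-0.02891 - 0.02626j, Y(Ω₂)=-0.21555 - 0.19881j
  term(m=+3) = -0.04698 - 0.03592j   from Y*(Ω₁)=0.34583 - 0.17337j, Y(Ω₂)=-0.06695 - 0.13745j
  term(m=+4) = -0.13093 + 0.02339j   from Y*(Ω₁)=0.02974 + 0.30876j, Y(Ω₂)=0.03461 + 0.42740j
Accumulated sum -0.30653 + 0.00000j; after 4π/(2l+1) scaling, -0.42799 + 0.00000j ⇒ P_4 = -0.427992

-0.427992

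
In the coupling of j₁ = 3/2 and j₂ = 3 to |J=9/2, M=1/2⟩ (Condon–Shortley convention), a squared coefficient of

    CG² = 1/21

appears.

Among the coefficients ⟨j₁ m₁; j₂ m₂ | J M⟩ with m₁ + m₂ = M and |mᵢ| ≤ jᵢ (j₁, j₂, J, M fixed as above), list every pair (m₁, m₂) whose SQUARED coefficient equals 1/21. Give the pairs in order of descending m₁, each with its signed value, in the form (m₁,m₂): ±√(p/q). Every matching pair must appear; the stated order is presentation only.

(-3/2,2): +√(1/21)

Admissible pairs with m₁+m₂ = M = 1/2: (-3/2,2), (-1/2,1), (1/2,0), (3/2,-1)
  (m₁,m₂)=(3/2,-1): CG² = 5/42, CG = +√(5/42)
  (m₁,m₂)=(1/2,0): CG² = 10/21, CG = +√(10/21)
  (m₁,m₂)=(-1/2,1): CG² = 5/14, CG = +√(5/14)
  (m₁,m₂)=(-3/2,2): CG² = 1/21, CG = +√(1/21)   ← matches the target
Pairs with CG² = 1/21: (-3/2,2): +√(1/21)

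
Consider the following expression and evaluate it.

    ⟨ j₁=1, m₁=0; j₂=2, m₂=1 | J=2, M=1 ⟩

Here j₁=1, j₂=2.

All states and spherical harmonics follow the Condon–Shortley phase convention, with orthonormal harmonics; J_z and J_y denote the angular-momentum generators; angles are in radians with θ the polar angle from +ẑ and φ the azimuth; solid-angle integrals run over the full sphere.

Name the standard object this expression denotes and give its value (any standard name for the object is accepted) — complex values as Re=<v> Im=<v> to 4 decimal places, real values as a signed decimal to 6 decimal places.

This is a Clebsch–Gordan (vector-coupling) coefficient.
triangle: 1!×1!×3!/6! = 6/720
(j±m)!: 1!×1!×3!×1!×3!×1! = 36
prefactor² = (2J+1)×Δ×N² = 3/2
  k=0: +1/(0!×1!×1!×3!×0!×0!) = 1/6
  k=1: −1/(1!×0!×0!×2!×1!×1!) = -1/2
Σ = -1/3  ⇒  CG² = 3/2×(-1/3)² = 1/6
CG = −√(1/6) = -0.408248

Clebsch–Gordan coefficient, −√(1/6) ≈ -0.408248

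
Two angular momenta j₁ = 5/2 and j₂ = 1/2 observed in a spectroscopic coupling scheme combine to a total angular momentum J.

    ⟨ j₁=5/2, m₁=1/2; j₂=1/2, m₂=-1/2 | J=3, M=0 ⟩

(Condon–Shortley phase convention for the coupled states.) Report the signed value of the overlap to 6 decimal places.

√[7·0!5!1!/7! · 3!2!0!1!3!3!] = √(72)
  +(−1)^0/∏(0,0,2,0,3,1)! = 1/12  (running 1/12)
⟨..|..⟩ = √(72)·(1/12) = +0.707107

+0.707107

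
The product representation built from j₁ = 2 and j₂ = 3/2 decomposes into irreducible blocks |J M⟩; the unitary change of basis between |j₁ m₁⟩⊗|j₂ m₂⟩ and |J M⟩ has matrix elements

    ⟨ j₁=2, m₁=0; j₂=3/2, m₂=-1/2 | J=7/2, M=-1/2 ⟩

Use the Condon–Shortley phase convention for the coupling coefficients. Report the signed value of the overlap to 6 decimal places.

+√(18/35) ≈ +0.717137

j₁+j₂−J=0  J+j₁−j₂=4  J−j₁+j₂=3  j₁+j₂+J+1=8
(j₁±m₁, j₂±m₂, J±M) = (2,2,1,2,3,4)
P² = 1152/35
sum k=0..0:
  [0] +1/8 = 1/8
S = 1/8
C² = P²·S² = 18/35 ; C = +0.717137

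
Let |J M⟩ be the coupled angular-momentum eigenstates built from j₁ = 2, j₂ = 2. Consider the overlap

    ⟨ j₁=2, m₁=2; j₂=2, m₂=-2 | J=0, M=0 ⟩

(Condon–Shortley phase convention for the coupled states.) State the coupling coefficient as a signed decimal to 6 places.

+√(1/5) = +0.447214

j₁+j₂−J=4  J+j₁−j₂=0  J−j₁+j₂=0  j₁+j₂+J+1=5
(j₁±m₁, j₂±m₂, J±M) = (4,0,0,4,0,0)
P² = 576/5
sum k=0..0:
  [0] +1/24 = 1/24
S = 1/24
C² = P²·S² = 1/5 ; C = +0.447214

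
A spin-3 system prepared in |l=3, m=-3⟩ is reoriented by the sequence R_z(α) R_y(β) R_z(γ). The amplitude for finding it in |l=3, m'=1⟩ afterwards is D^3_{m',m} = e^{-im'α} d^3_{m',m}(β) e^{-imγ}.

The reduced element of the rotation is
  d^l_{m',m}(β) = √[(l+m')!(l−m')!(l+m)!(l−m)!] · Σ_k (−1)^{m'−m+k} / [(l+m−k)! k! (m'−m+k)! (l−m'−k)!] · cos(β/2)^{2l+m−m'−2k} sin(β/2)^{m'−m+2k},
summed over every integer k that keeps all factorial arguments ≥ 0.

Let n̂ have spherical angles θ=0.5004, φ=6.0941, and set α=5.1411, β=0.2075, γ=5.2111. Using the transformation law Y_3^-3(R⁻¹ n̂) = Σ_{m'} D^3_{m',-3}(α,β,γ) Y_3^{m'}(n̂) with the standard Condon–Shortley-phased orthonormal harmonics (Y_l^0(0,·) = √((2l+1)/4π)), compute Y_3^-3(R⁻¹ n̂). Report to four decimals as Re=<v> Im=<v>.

Need the full column D^3_{m',-3} for m'=−3..3 at α=5.1411, β=0.2075, γ=5.2111.
cos(β/2)=0.994623, sin(β/2)=0.103564
d^3_{-3,-3}: single k=0 term ⇒ +0.968167;  D = +0.906334-0.340450i
d^3_{-2,-3}: single k=0 term ⇒ -0.246931;  D = -0.175067-0.174145i
d^3_{-1,-3}: single k=0 term ⇒ +0.040653;  D = -0.014094+0.038132i
d^3_{0,-3}: single k=0 term ⇒ -0.004888;  D = +0.004874-0.000365i
d^3_{1,-3}: single k=0 term ⇒ +0.000441;  D = -0.000213-0.000386i
d^3_{2,-3}: single k=0 term ⇒ -0.000029;  D = -0.000017+0.000023i
d^3_{3,-3}: single k=0 term ⇒ +0.000001;  D = +0.000001+0.000000i
Y_3^{m'}(θ=0.5004,φ=6.0941) and Σ D·Y over m':
  (+0.9063-0.3405i)·(+0.0389+0.0248i)  (-0.1751-0.1741i)·(+0.1918+0.0762i)  (-0.0141+0.0381i)·(+0.4339+0.0830i)  (+0.0049-0.0004i)·(+0.2780+0.0000i)  (-0.0002-0.0004i)·(-0.4339+0.0830i)  (-0.0000+0.0000i)·(+0.1918-0.0762i)  (+0.0000+0.0000i)·(-0.0389+0.0248i)
Y_3^-3(R⁻¹ n̂) = +0.015536-0.022108i

Re=0.0155 Im=-0.0221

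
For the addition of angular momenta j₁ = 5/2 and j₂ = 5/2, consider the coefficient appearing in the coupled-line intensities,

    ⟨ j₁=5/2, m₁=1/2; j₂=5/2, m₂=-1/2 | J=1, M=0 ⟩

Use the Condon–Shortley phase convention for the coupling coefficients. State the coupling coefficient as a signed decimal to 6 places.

j₁+j₂−J=4  J+j₁−j₂=1  J−j₁+j₂=1  j₁+j₂+J+1=7
(j₁±m₁, j₂±m₂, J±M) = (3,2,2,3,1,1)
P² = 72/35
sum k=1..2:
  [1] −1/6 = -1/6
  [2] +1/4 = 1/4
S = 1/12
C² = P²·S² = 1/70 ; C = +0.119523

+√(1/70) = +0.119523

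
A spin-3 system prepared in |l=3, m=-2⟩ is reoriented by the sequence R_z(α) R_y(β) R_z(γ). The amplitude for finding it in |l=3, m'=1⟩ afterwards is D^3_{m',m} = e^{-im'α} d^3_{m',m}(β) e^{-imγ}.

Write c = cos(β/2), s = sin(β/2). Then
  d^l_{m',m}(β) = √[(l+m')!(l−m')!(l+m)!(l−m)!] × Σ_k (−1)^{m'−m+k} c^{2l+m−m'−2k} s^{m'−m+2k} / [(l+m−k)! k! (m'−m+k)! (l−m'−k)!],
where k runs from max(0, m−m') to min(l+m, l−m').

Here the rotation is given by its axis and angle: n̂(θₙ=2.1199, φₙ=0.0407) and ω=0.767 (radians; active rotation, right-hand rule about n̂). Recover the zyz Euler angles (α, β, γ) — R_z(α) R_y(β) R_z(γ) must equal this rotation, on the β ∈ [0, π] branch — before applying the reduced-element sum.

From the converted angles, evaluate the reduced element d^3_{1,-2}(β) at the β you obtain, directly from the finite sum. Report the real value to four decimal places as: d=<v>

d=-0.1651

Axis–angle → zyz. n̂ = (sinθₙcosφₙ, sinθₙsinφₙ, cosθₙ) = (+0.852286, +0.034707, -0.521923), ω = 0.7670.
R = I cosω + sinω [n̂]ₓ + (1−cosω) n̂n̂ᵀ gives
  R = [+0.923389, +0.370486, -0.100468; -0.353921, +0.720333, -0.596540; -0.148640, +0.586396, +0.796270]
β = atan2(√(R₁₃²+R₂₃²), R₃₃) = 0.649692; α = atan2(R₂₃, R₁₃) mod 2π = 4.545538; γ = atan2(R₃₂, −R₃₁) mod 2π = 1.322545
d^3_{1,-2}(β=0.6497) via the finite sum:
c=cos(0.649692/2)=0.947700, s=sin(0.649692/2)=0.319163; N=√[24·2·1·120]=75.894664
The bounds max(0,m−m')=0 and min(l+m,l−m')=1 give 2 terms
  k=0: (−1)^3·75.8947/(12)·0.9477^3·0.3192^3 = -0.175017
  k=1: (−1)^4·75.8947/(24)·0.9477^1·0.3192^5 = +0.009925
d^3_{1,-2}(0.6497) = -0.175017 +0.009925 = -0.165092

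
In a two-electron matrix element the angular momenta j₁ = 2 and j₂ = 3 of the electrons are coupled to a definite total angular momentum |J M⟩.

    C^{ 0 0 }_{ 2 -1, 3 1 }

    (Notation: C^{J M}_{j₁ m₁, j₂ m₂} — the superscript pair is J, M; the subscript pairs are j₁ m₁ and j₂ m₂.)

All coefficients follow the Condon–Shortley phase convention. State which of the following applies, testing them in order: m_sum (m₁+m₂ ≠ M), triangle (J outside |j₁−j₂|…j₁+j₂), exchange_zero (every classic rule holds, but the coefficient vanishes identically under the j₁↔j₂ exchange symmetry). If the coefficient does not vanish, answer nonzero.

m-sum: m₁+m₂ = -1+1 = 0, M = 0  ✓
triangle: need |j₁−j₂| ≤ J ≤ j₁+j₂, i.e. J ∈ [1, 5]; J = 0 is outside ✗ ⇒ coefficient is 0

triangle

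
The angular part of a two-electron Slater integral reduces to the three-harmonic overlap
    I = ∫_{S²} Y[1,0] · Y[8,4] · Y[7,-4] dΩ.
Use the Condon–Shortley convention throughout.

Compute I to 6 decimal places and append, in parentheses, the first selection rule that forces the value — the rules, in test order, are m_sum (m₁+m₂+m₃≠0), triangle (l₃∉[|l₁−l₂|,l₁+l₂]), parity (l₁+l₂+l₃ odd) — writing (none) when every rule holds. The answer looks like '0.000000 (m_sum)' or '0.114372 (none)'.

Checks pass: Σm=0; 16 even; l₃=7∈[7,9].
(2·1+1)(2·8+1)(2·7+1) = 765
Δ: 2! 0! 14! / 17! → 1/2040
sum: t=1:−1/25401600 = -1/25401600
3j²(1 8 7; 0 0 0) = Δ·Π!·Σ² = 8/255  (sign +1)
sum: t=1:−1/239500800 = -1/239500800
3j²(1 8 7; 0 4 -4) = Δ·Π!·Σ² = 2/85  (sign +1)
combine: 4πI² = 765·8/255·2/85 = 48/85
take √, sign +1: I = 0.21198553
No selection rule forces the value: the integral is nonzero (none).

0.211986 (none)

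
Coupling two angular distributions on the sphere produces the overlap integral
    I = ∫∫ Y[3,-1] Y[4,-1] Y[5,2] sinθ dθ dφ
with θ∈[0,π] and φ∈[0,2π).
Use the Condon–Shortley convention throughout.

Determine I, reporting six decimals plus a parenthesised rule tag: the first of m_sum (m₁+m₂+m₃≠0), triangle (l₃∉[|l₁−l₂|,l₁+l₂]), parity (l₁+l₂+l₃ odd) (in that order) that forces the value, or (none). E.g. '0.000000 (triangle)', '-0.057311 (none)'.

Rules hold: Σm=0, L=12 even, 1≤5≤7.
N = 7·9·11 = 693
Δ = 2!·4!·6!/13! = 1/180180
Racah Σ t=0..2: t=0:+1/576 t=1:−1/144 t=2:+1/576 = -1/288
⇒ 3j(3 4 5; 0 0 0)² = 20/1001, sgn +1
Racah Σ t=0..2: t=0:+1/1728 t=1:−1/288 t=2:+1/960 = -1/540
⇒ 3j(3 4 5; -1 -1 2)² = 128/6435, sgn +1
4πI² = N·(3j₀)²·(3jₘ)² = 512/1859
I = +1·√(0.275417/4π) = 0.14804384
No selection rule forces the value: the integral is nonzero (none).

0.148044 (none)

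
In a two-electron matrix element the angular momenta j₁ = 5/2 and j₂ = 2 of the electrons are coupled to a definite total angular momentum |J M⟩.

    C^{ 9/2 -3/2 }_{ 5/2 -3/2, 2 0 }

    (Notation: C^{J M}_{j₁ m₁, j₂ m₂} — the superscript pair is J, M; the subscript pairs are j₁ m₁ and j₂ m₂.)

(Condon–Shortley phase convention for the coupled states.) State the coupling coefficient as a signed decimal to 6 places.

triangle: 0!·5!·4!/10! = 2880/3628800
(j±m)!: 1!·4!·2!·2!·3!·6! = 414720
prefactor² = (2J+1)·Δ·N² = 23040/7
  k=0: +1/(0!·0!·4!·2!·1!·2!) = 1/96
Σ = 1/96  ⇒  CG² = 23040/7·(1/96)² = 5/14
CG = +√(5/14) = +0.597614

+0.597614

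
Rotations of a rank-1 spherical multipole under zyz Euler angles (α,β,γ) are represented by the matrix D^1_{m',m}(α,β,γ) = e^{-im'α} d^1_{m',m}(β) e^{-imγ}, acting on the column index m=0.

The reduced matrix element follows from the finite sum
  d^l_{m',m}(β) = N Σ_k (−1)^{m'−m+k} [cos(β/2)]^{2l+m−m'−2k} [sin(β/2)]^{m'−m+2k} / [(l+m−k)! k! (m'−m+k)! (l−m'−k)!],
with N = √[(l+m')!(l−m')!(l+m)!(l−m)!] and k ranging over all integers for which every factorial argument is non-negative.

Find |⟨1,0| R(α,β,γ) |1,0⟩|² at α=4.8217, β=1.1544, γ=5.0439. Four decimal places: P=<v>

Split into d^1_{0,0}(β=1.1544) × two z-phases.
With c≡cos(β/2)=0.837994 and s≡sin(β/2)=0.545680, N=[1·1·1·1]^{1/2}=1.000000
k∈{0,1} keeps every argument non-negative
  k=0: (−1)^0·1.0000/(1)·0.8380^2·0.5457^0 = +0.702234
  k=1: (−1)^1·1.0000/(1)·0.8380^0·0.5457^2 = -0.297766
d^1_{0,0}(1.1544) = +0.702234 -0.297766 = +0.404467
|D^1_{0,0}|² = |d^1_{0,0}(β)|² = (+0.404467)² = 0.163594 (the z-rotation phases have unit modulus)

P=0.1636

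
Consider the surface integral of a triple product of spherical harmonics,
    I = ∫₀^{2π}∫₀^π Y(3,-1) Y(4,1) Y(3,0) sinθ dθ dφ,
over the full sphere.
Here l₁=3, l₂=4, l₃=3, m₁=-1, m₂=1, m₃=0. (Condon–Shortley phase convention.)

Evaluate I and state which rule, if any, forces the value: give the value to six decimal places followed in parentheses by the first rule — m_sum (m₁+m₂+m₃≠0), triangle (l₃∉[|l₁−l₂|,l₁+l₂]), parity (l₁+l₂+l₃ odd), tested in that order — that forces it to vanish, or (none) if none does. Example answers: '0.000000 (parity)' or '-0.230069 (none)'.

Rules hold: Σm=0, L=10 even, 1≤3≤7.
N = 7·9·7 = 441
Δ = 4!·2!·4!/11! = 1/34650
Racah Σ t=1..3: t=1:−1/72 t=2:+1/16 t=3:−1/72 = 5/144
⇒ 3j(3 4 3; 0 0 0)² = 2/77, sgn -1
Racah Σ t=2..4: t=2:+1/48 t=3:−1/24 t=4:+1/288 = -5/288
⇒ 3j(3 4 3; -1 1 0)² = 5/462, sgn +1
4πI² = N·(3j₀)²·(3jₘ)² = 15/121
I = -1·√(0.123967/4π) = -0.09932258
No selection rule forces the value: the integral is nonzero (none).

-0.099323 (none)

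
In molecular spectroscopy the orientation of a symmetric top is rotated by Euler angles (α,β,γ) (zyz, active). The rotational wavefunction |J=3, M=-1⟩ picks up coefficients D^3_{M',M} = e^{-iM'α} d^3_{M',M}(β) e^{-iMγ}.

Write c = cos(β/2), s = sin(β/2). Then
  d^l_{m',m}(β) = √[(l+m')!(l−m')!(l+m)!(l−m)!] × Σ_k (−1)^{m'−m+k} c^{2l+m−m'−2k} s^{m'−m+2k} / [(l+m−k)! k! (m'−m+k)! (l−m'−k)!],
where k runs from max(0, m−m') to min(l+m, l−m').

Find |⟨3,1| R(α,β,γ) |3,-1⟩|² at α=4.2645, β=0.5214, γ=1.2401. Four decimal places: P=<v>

P=0.0991

D^3_{1,-1}(4.2645,0.5214,1.2401) = e^{-i·1·4.2645}·d^3_{1,-1}(0.5214)·e^{-i·-1·1.2401}. Compute d first:
With c≡cos(β/2)=0.966210 and s≡sin(β/2)=0.257757, N=[24·2·2·24]^{1/2}=48.000000
Admissible k: 0..2 (factorial args all ≥0)
  k=0: (−1)^2·48.0000/(8)·0.9662^4·0.2578^2 = +0.347422
  k=1: (−1)^3·48.0000/(6)·0.9662^2·0.2578^4 = -0.032967
  k=2: (−1)^4·48.0000/(48)·0.9662^0·0.2578^6 = +0.000293
d^3_{1,-1}(0.5214) = +0.347422 -0.032967 +0.000293 = +0.314749
|D^3_{1,-1}|² = |d^3_{1,-1}(β)|² = (+0.314749)² = 0.099067 (the z-rotation phases have unit modulus)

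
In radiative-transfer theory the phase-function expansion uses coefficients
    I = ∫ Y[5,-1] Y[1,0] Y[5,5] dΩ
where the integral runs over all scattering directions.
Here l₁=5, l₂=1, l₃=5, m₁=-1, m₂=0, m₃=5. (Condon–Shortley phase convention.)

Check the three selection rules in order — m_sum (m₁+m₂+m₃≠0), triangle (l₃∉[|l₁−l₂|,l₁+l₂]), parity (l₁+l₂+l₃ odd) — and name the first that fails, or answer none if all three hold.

m_sum

azimuthal sum: -1 + 0 + 5 = 4  ✗
4 ≤ 5 ≤ 6 (triangle on l)
L = 5 + 1 + 5 = 11 (odd)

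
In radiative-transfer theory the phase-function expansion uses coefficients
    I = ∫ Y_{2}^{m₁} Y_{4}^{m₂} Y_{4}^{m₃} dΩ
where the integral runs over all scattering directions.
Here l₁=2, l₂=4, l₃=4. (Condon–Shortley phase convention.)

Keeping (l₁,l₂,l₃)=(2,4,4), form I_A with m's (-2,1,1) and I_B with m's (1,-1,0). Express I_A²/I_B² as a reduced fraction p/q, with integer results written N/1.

20/1

Same 2,4,4: normalisation and zero-m 3j drop out of the ratio.
A: Δ: 2! 2! 6! / 11! → 1/13860; sum: t=2:+1/144 = 1/144; 3j²(2 4 4; -2 1 1) = Δ·Π!·Σ² = 10/231  (sign -1)
B: Δ: 2! 2! 6! / 11! → 1/13860; sum: t=0:+1/72 t=1:−1/96 = 1/288; 3j²(2 4 4; 1 -1 0) = Δ·Π!·Σ² = 1/462  (sign +1)
I_A²/I_B² = (10/231)/(1/462) = 20/1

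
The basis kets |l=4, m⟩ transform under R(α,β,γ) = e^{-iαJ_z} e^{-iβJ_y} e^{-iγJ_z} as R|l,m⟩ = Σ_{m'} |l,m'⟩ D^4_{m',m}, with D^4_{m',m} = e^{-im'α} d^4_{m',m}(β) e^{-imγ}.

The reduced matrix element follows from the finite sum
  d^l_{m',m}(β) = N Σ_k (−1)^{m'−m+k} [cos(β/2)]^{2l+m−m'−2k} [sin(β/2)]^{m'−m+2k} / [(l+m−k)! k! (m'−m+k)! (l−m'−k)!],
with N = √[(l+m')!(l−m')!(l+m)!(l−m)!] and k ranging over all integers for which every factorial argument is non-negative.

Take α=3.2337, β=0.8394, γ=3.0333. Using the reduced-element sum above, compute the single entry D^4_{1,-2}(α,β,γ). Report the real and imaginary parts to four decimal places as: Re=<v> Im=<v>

First d^4_{1,-2}(β=0.8394), then the phase factors e^{-i(1)α} and e^{-i(-2)γ}:
c=cos(0.839400/2)=0.913211, s=sin(0.839400/2)=0.407487; N=√[120·6·2·720]=1018.233765
Admissible k: 0..2 (factorial args all ≥0)
  k=0: (−1)^3·1018.2338/(72)·0.9132^5·0.4075^3 = -0.607730
  k=1: (−1)^4·1018.2338/(48)·0.9132^3·0.4075^5 = +0.181504
  k=2: (−1)^5·1018.2338/(240)·0.9132^1·0.4075^7 = -0.007228
d^4_{1,-2}(0.8394) = -0.607730 +0.181504 -0.007228 = -0.433454
Attach z-rotation phases: D = e^{-i(1)(3.2337)}·(-0.433454)·e^{-i(-2)(3.0333)} = +0.412965-0.131689i

Re=0.4130 Im=-0.1317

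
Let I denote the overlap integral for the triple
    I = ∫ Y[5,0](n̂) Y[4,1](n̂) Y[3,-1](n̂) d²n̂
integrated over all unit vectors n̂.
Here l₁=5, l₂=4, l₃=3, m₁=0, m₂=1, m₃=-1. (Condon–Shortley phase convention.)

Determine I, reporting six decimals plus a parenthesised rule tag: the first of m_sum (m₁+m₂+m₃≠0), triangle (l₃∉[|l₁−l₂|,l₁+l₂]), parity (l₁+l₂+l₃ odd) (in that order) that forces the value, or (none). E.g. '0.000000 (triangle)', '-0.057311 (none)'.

-0.009577 (none)

m-sum 0 ✓  L=12 even ✓  1≤3≤9 ✓
Π(2lᵢ+1) = 11×9×7 = 693
triangle coeff Δ(5,4,3) = 1/180180
Σ_t [2,4]: t=2:+1/576 t=3:−1/144 t=4:+1/576 = -1/288
(3j)²=20/1001 [(5 4 3; 0 0 0)], sign=+1
Σ_t [3,5]: t=3:−1/288 t=4:+1/288 t=5:−1/5760 = -1/5760
(3j)²=1/12012 [(5 4 3; 0 1 -1)], sign=-1
⇒ 4πI² = 15/13013
I = (-1)√(15/13013/(4π)) = -0.00957750
No selection rule forces the value: the integral is nonzero (none).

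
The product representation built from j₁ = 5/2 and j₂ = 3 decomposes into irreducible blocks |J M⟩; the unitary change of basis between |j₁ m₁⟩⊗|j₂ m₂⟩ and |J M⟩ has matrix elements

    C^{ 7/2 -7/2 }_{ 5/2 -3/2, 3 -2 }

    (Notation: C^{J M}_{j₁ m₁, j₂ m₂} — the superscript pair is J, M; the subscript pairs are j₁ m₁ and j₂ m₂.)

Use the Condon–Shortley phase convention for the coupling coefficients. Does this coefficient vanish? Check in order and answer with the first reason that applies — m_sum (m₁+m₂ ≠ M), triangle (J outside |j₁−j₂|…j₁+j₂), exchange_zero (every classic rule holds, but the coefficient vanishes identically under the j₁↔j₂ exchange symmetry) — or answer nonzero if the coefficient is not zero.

m-sum: m₁+m₂ = -3/2+(-2) = -7/2, M = -7/2  ✓
triangle: |j₁−j₂| = 1/2 ≤ J = 7/2 ≤ j₁+j₂ = 11/2  ✓
exchange: j₁≠j₂ or m₁≠m₂ — the exchange symmetry imposes no constraint here
value check: CG = −√(4/9) = -0.666667 ≠ 0

nonzero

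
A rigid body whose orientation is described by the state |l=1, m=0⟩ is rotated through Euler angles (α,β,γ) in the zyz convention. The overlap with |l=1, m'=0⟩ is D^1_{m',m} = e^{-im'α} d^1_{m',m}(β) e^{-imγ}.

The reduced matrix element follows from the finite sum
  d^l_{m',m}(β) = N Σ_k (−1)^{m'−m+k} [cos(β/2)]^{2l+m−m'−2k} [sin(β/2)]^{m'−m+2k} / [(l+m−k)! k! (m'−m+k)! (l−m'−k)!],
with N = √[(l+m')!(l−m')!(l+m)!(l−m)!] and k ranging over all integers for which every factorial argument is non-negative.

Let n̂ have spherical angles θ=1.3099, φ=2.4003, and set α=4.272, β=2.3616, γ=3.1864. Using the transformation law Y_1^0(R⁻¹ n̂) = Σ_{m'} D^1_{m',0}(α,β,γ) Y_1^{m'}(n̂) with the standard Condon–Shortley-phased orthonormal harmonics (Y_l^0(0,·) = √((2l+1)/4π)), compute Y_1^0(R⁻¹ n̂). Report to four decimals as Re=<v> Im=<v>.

Re=-0.1880 Im=0.0000

Need the full column D^1_{m',0} for m'=−1..1 at α=4.2720, β=2.3616, γ=3.1864.
cos(β/2)=0.380185, sin(β/2)=0.924910
d^1_{-1,0}: single k=1 term ⇒ +0.497290;  D = -0.211990-0.449841i
d^1_{0,0}: k∈[0..1] ⇒ +0.144541 -0.855459 = -0.710919;  D = -0.710919+0.000000i
d^1_{1,0}: single k=0 term ⇒ -0.497290;  D = +0.211990-0.449841i
Y_1^{m'}(θ=1.3099,φ=2.4003) and Σ D·Y over m':
  (-0.2120-0.4498i)·(-0.2462-0.2254i)  (-0.7109+0.0000i)·(+0.1260+0.0000i)  (+0.2120-0.4498i)·(+0.2462-0.2254i)
Y_1^0(R⁻¹ n̂) = -0.187997+0.000000i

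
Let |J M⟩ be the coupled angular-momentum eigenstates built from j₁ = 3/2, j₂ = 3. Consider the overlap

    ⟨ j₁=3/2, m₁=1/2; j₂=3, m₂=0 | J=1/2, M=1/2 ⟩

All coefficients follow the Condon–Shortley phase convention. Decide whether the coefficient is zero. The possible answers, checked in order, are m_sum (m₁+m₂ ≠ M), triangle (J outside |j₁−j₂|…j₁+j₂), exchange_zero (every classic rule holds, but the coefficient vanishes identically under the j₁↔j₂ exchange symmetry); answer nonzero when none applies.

triangle

m-sum: m₁+m₂ = 1/2+0 = 1/2, M = 1/2  ✓
triangle: need |j₁−j₂| ≤ J ≤ j₁+j₂, i.e. J ∈ [3/2, 9/2]; J = 1/2 is outside ✗ ⇒ coefficient is 0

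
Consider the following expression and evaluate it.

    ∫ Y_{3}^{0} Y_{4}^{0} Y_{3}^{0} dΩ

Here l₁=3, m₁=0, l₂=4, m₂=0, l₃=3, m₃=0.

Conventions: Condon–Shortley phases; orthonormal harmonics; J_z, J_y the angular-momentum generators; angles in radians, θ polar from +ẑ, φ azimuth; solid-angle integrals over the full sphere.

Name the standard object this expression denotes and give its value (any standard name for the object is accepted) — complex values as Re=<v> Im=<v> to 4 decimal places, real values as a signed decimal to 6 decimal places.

This is a Gaunt coefficient — the integral of a triple product of spherical harmonics over the sphere.
Rules hold: Σm=0, L=10 even, 1≤3≤7.
N = 7·9·7 = 441
Δ = 4!·2!·4!/11! = 1/34650
Racah Σ t=1..3: t=1:−1/72 t=2:+1/16 t=3:−1/72 = 5/144
⇒ 3j(3 4 3; 0 0 0)² = 2/77, sgn -1
(m-triple is (0,0,0) — same symbol as above.)
4πI² = N·(3j₀)²·(3jₘ)² = 36/121
I = +1·√(0.297521/4π) = 0.15386989

Gaunt coefficient, +0.153870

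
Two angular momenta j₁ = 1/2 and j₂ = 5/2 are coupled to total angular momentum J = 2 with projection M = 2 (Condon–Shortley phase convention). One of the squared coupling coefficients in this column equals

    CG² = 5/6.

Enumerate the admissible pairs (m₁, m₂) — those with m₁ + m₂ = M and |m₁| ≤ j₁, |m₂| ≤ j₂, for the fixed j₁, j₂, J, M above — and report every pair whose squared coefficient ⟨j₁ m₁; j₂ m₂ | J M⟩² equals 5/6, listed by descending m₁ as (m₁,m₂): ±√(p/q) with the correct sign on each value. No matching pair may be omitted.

Admissible pairs with m₁+m₂ = M = 2: (-1/2,5/2), (1/2,3/2)
  (m₁,m₂)=(1/2,3/2): CG² = 1/6, CG = +√(1/6)
  (m₁,m₂)=(-1/2,5/2): CG² = 5/6, CG = −√(5/6)   ← matches the target
Pairs with CG² = 5/6: (-1/2,5/2): −√(5/6)

(-1/2,5/2): −√(5/6)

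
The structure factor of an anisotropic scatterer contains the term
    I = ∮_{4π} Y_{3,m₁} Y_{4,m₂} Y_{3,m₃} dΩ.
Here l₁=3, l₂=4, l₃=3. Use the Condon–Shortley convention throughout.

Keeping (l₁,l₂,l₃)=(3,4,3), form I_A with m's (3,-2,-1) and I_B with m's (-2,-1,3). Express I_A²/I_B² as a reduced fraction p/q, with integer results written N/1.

Same 3,4,3: normalisation and zero-m 3j drop out of the ratio.
A: Δ: 4! 2! 4! / 11! → 1/34650; sum: t=0:+1/192 = 1/192; 3j²(3 4 3; 3 -2 -1) = Δ·Π!·Σ² = 3/77  (sign +1)
B: Δ: 4! 2! 4! / 11! → 1/34650; sum: t=3:−1/288 = -1/288; 3j²(3 4 3; -2 -1 3) = Δ·Π!·Σ² = 5/231  (sign -1)
I_A²/I_B² = (3/77)/(5/231) = 9/5

9/5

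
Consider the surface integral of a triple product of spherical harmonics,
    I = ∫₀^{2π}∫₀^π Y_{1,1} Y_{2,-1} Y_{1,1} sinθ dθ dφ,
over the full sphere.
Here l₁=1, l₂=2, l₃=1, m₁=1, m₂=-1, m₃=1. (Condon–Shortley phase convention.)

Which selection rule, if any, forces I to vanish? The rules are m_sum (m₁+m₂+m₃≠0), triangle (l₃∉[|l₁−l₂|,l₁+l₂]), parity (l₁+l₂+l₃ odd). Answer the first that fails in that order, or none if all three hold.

m_sum

azimuthal sum: 1 − 1 + 1 = 1  ✗
1 ≤ 1 ≤ 3 (triangle on l)
L = 1 + 2 + 1 = 4 (even)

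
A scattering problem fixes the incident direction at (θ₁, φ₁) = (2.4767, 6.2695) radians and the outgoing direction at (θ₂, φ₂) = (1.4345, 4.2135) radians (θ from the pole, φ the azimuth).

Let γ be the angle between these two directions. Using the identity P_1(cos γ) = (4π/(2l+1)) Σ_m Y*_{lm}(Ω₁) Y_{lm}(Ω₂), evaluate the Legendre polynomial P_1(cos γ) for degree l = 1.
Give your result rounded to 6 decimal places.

Summing Y*_{l m}(θ₁,φ₁)·Y_{l m}(θ₂,φ₂) over m ∈ [−1, 1]; prefactor 4π/(2·1+1) = 4.188790:
  term(m=-1) = (-0.034029, 0.064542)   from Y*(Ω₁)=(0.213141, -0.002917), Y(Ω₂)=(-0.163769, 0.300570)
  term(m=+0) = (-0.025528, -0.000000)   from Y*(Ω₁)=(-0.384522, -0.000000), Y(Ω₂)=(0.066389, 0.000000)
  term(m=+1) = (-0.034029, -0.064542)   from Y*(Ω₁)=(-0.213141, -0.002917), Y(Ω₂)=(0.163769, 0.300570)
Accumulated sum (-0.093586, 0.000000); after 4π/(2l+1) scaling, (-0.392012, 0.000000) ⇒ P_1 = -0.392012

-0.392012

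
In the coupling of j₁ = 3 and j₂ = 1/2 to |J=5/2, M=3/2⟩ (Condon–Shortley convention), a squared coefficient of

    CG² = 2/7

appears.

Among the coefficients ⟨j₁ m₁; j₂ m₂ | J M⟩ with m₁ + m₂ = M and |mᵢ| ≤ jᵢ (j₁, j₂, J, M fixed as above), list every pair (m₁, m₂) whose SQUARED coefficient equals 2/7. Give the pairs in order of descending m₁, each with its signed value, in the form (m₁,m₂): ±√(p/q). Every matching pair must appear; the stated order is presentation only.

Admissible pairs with m₁+m₂ = M = 3/2: (1,1/2), (2,-1/2)
  (m₁,m₂)=(2,-1/2): CG² = 5/7, CG = +√(5/7)
  (m₁,m₂)=(1,1/2): CG² = 2/7, CG = −√(2/7)   ← matches the target
Pairs with CG² = 2/7: (1,1/2): −√(2/7)

(1,1/2): −√(2/7)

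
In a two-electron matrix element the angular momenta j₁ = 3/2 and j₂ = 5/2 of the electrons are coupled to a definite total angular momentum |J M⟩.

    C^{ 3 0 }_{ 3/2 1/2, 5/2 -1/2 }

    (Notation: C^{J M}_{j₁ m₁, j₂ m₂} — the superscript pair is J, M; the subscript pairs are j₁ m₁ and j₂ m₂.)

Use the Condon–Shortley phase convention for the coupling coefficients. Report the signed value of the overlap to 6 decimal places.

+√(1/5) = +0.447214

√[7·1!2!4!/8! · 2!1!2!3!3!3!] = √(36/5)
  +(−1)^0/∏(0,1,1,2,1,2)! = 1/4  (running 1/4)
  +(−1)^1/∏(1,0,0,1,2,3)! = -1/12  (running 1/6)
⟨..|..⟩ = √(36/5)·(1/6) = +0.447214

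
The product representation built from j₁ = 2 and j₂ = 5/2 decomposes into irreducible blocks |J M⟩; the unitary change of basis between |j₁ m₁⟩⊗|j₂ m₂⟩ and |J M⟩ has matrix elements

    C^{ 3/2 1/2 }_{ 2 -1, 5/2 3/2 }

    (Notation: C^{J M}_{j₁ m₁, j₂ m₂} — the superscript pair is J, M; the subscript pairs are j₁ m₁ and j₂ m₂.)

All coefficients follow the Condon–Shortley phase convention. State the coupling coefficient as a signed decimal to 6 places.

triangle: 3!*1!*2!/7! = 12/5040
(j±m)!: 1!*3!*4!*1!*2!*1! = 288
prefactor² = (2J+1)*Δ*N² = 96/35
  k=2: +1/(2!*1!*1!*2!*0!*0!) = 1/4
  k=3: −1/(3!*0!*0!*1!*1!*1!) = -1/6
Σ = 1/12  ⇒  CG² = 96/35*(1/12)² = 2/105
CG = +√(2/105) = +0.138013

+√(2/105) = +0.138013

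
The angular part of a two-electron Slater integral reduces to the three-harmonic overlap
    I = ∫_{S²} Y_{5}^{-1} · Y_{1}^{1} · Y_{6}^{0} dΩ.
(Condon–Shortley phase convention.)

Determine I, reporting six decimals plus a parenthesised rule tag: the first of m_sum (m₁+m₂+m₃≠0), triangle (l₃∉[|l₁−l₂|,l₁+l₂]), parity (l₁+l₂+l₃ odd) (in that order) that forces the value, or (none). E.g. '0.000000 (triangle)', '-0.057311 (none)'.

0.158246 (none)

m-sum 0 ✓  L=12 even ✓  4≤6≤6 ✓
Π(2lᵢ+1) = 11×3×13 = 429
triangle coeff Δ(5,1,6) = 1/858
Σ_t [0,0]: t=0:+1/14400 = 1/14400
(3j)²=6/143 [(5 1 6; 0 0 0)], sign=+1
Σ_t [0,0]: t=0:+1/34560 = 1/34560
(3j)²=5/286 [(5 1 6; -1 1 0)], sign=+1
⇒ 4πI² = 45/143
I = (+1)√(45/143/(4π)) = 0.15824621
No selection rule forces the value: the integral is nonzero (none).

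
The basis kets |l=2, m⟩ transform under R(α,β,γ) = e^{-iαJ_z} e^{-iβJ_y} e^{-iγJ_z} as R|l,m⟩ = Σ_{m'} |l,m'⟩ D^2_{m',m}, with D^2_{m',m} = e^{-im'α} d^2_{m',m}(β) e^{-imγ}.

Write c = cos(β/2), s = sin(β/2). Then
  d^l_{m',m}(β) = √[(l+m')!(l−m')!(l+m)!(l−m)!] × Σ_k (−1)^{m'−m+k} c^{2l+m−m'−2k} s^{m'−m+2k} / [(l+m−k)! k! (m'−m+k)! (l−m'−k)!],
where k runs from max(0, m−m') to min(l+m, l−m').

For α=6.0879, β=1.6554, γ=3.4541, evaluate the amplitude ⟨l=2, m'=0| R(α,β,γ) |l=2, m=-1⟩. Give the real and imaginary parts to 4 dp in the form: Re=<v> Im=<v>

Re=-0.0981 Im=-0.0317

First d^2_{0,-1}(β=1.6554), then the phase factors e^{-i(0)α} and e^{-i(-1)γ}:
Half-angle: c=0.676571, s=0.736377. N=√(2·2·1·6)=4.898979
k∈{0,1} keeps every argument non-negative
  k=0: (−1)^1·4.8990/(2)·0.6766^3·0.7364^1 = -0.558620
  k=1: (−1)^2·4.8990/(2)·0.6766^1·0.7364^3 = +0.661744
d^2_{0,-1}(1.6554) = -0.558620 +0.661744 = +0.103124
Phases: e^{-i·(0)·6.0879}=+1.000000+0.000000i, e^{-i·(-1)·3.4541}=-0.951566-0.307446i ⇒ D=-0.098129-0.031705i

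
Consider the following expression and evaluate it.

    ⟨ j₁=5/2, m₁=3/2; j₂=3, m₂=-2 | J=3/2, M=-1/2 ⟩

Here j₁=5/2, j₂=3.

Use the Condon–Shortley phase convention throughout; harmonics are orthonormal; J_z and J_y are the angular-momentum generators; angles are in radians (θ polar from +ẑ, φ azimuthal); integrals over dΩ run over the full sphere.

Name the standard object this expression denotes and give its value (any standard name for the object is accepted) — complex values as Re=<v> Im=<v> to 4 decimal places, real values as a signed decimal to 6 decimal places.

This is a Clebsch–Gordan (vector-coupling) coefficient.
triangle: 4!·1!·2!/8! = 48/40320
(j±m)!: 4!·1!·1!·5!·1!·2! = 5760
prefactor² = (2J+1)·Δ·N² = 192/7
  k=0: +1/(0!·4!·1!·1!·0!·1!) = 1/24
  k=1: −1/(1!·3!·0!·0!·1!·2!) = -1/12
Σ = -1/24  ⇒  CG² = 192/7·(-1/24)² = 1/21
CG = −√(1/21) = -0.218218

Clebsch–Gordan coefficient, −√(1/21) ≈ -0.218218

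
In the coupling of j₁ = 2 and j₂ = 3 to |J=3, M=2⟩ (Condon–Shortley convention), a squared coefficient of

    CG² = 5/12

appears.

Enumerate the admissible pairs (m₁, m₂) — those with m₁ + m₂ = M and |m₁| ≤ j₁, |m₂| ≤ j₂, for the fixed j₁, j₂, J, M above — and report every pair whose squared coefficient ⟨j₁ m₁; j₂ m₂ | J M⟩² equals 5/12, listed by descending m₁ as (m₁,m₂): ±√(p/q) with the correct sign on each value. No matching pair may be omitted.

Admissible pairs with m₁+m₂ = M = 2: (-1,3), (0,2), (1,1), (2,0)
  (m₁,m₂)=(2,0): CG² = 1/3, CG = +√(1/3)
  (m₁,m₂)=(1,1): CG² = 1/4, CG = −√(1/4)
  (m₁,m₂)=(0,2): CG² = 0/1, CG = 0
  (m₁,m₂)=(-1,3): CG² = 5/12, CG = +√(5/12)   ← matches the target
Pairs with CG² = 5/12: (-1,3): +√(5/12)

(-1,3): +√(5/12)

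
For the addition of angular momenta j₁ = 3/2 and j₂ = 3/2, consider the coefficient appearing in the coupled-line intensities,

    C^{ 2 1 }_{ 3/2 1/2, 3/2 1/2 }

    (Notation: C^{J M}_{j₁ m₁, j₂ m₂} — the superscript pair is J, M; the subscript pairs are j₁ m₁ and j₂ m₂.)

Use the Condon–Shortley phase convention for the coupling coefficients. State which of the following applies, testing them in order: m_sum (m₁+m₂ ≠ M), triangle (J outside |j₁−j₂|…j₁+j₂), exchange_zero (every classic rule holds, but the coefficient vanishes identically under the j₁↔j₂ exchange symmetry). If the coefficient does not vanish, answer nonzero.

m-sum: m₁+m₂ = 1/2+1/2 = 1, M = 1  ✓
triangle: |j₁−j₂| = 0 ≤ J = 2 ≤ j₁+j₂ = 3  ✓
exchange: j₁=j₂ and m₁=m₂, and (−1)^(j₁+j₂−J) = (−1)^1 = −1 forces ⟨j₁m₁;j₂m₂|JM⟩ = −⟨j₂m₂;j₁m₁|JM⟩ = −⟨j₁m₁;j₂m₂|JM⟩ ⇒ the coefficient vanishes identically
Racah sum check: Σ_k collapses to 0 ⇒ CG = 0

exchange_zero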